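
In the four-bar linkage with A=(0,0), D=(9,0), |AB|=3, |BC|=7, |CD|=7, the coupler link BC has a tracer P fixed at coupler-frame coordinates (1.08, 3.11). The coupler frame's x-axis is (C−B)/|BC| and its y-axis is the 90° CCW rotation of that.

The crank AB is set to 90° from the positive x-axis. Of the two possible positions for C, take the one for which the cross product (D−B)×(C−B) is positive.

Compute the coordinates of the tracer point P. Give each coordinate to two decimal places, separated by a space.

A=(0,0), D=(9.00,0)
B = A + 3.00·(cos90°, sin90°) = (0.0000, 3.0000)
|BD| = 9.4868
circle(B,7.00) ∩ circle(D,7.00): a=4.7434, h=5.1478
  candidates: C₊=(6.1279,6.3836) cross=48.836; C₋=(2.8721,-3.3836) cross=-48.836
  mode + wants cross > 0 → take C=(6.1279,6.3836) (cross=48.836)
ex = (C−B)/|BC| = (0.8754,0.4834); ey = (-0.4834,0.8754)
P = B + 1.08·ex + 3.11·ey = (-0.5579,6.2446)

-0.56 6.24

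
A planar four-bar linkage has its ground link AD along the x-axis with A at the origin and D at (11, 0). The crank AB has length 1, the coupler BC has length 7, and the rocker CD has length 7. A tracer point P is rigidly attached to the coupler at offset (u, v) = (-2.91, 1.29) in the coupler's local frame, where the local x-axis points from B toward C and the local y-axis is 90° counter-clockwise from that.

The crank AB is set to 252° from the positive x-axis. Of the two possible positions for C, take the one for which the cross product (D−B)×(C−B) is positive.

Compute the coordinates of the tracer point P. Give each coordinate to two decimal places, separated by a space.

-3.36 -1.87

A=(0,0), D=(11.00,0)
B = A + 1.00·(cos252°, sin252°) = (-0.3090, -0.9511)
|BD| = 11.3489
circle(B,7.00) ∩ circle(D,7.00): a=5.6745, h=4.0988
  candidates: C₊=(5.0020,3.6089) cross=46.517; C₋=(5.6890,-4.5599) cross=-46.517
  mode + wants cross > 0 → take C=(5.0020,3.6089) (cross=46.517)
ex = (C−B)/|BC| = (0.7587,0.6514); ey = (-0.6514,0.7587)
P = B + -2.91·ex + 1.29·ey = (-3.3572,-1.8679)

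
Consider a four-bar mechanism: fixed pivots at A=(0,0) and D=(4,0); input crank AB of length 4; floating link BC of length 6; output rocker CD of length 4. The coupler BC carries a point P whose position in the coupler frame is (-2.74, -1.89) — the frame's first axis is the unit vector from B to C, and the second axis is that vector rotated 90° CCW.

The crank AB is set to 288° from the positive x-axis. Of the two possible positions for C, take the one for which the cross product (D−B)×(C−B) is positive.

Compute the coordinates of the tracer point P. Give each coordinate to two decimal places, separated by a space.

A=(0,0), D=(4.00,0)
B = A + 4.00·(cos288°, sin288°) = (1.2361, -3.8042)
|BD| = 4.7023
circle(B,6.00) ∩ circle(D,4.00): a=4.4778, h=3.9937
  candidates: C₊=(0.6371,2.1658) cross=18.779; C₋=(7.0990,-2.5291) cross=-18.779
  mode + wants cross > 0 → take C=(0.6371,2.1658) (cross=18.779)
ex = (C−B)/|BC| = (-0.0998,0.9950); ey = (-0.9950,-0.0998)
P = B + -2.74·ex + -1.89·ey = (3.3902,-6.3419)

3.39 -6.34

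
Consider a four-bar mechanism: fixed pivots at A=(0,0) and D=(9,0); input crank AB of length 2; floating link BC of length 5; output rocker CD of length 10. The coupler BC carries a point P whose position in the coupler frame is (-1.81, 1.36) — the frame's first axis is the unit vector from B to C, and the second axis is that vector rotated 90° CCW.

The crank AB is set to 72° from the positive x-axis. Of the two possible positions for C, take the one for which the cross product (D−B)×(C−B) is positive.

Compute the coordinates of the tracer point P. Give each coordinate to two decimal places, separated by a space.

A=(0,0), D=(9.00,0)
B = A + 2.00·(cos72°, sin72°) = (0.6180, 1.9021)
|BD| = 8.5951
circle(B,5.00) ∩ circle(D,10.00): a=-0.0654, h=4.9996
  candidates: C₊=(1.6607,6.7922) cross=42.972; C₋=(-0.5522,-2.9590) cross=-42.972
  mode + wants cross > 0 → take C=(1.6607,6.7922) (cross=42.972)
ex = (C−B)/|BC| = (0.2085,0.9780); ey = (-0.9780,0.2085)
P = B + -1.81·ex + 1.36·ey = (-1.0895,0.4155)

-1.09 0.42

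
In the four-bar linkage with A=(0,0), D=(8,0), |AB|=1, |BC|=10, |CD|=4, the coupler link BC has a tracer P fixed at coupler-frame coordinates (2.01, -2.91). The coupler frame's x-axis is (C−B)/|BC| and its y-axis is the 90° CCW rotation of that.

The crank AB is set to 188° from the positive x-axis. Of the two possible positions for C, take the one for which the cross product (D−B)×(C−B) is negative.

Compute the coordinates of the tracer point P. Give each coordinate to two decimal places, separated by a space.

A=(0,0), D=(8.00,0)
B = A + 1.00·(cos188°, sin188°) = (-0.9903, -0.1392)
|BD| = 8.9913
circle(B,10.00) ∩ circle(D,4.00): a=9.1668, h=3.9961
  candidates: C₊=(8.1136,3.9984) cross=35.931; C₋=(8.2373,-3.9930) cross=-35.931
  mode - wants cross < 0 → take C=(8.2373,-3.9930) (cross=-35.931)
ex = (C−B)/|BC| = (0.9228,-0.3854); ey = (0.3854,0.9228)
P = B + 2.01·ex + -2.91·ey = (-0.2570,-3.5990)

-0.26 -3.60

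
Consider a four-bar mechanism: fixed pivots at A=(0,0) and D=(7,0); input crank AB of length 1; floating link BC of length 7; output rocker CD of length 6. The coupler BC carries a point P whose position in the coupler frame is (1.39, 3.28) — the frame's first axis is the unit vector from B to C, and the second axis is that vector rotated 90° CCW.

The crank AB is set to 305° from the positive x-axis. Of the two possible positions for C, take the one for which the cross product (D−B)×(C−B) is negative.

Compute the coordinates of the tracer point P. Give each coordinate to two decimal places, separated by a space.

3.89 0.49

A=(0,0), D=(7.00,0)
B = A + 1.00·(cos305°, sin305°) = (0.5736, -0.8192)
|BD| = 6.4784
circle(B,7.00) ∩ circle(D,6.00): a=4.2425, h=5.5678
  candidates: C₊=(4.0781,5.2404) cross=36.071; C₋=(5.4861,-5.8059) cross=-36.071
  mode - wants cross < 0 → take C=(5.4861,-5.8059) (cross=-36.071)
ex = (C−B)/|BC| = (0.7018,-0.7124); ey = (0.7124,0.7018)
P = B + 1.39·ex + 3.28·ey = (3.8857,0.4925)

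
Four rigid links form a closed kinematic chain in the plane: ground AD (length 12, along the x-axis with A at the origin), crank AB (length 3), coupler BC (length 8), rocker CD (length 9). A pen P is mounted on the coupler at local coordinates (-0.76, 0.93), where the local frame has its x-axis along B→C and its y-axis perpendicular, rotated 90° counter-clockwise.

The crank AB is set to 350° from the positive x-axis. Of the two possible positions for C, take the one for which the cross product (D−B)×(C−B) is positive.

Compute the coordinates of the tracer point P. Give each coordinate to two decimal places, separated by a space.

1.80 -0.85

A=(0,0), D=(12.00,0)
B = A + 3.00·(cos350°, sin350°) = (2.9544, -0.5209)
|BD| = 9.0606
circle(B,8.00) ∩ circle(D,9.00): a=3.5922, h=7.1482
  candidates: C₊=(6.1296,6.8219) cross=64.767; C₋=(6.9516,-7.4508) cross=-64.767
  mode + wants cross > 0 → take C=(6.1296,6.8219) (cross=64.767)
ex = (C−B)/|BC| = (0.3969,0.9179); ey = (-0.9179,0.3969)
P = B + -0.76·ex + 0.93·ey = (1.7992,-0.8494)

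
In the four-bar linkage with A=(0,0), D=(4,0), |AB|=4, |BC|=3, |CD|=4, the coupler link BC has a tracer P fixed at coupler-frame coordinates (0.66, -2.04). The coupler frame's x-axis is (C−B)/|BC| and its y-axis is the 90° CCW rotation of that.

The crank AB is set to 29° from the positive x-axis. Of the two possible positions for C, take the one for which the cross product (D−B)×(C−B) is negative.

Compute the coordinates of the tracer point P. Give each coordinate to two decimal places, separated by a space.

2.83 3.98

A=(0,0), D=(4.00,0)
B = A + 4.00·(cos29°, sin29°) = (3.4985, 1.9392)
|BD| = 2.0030
circle(B,3.00) ∩ circle(D,4.00): a=-0.7458, h=2.9058
  candidates: C₊=(6.1250,3.3889) cross=5.820; C₋=(0.4985,1.9337) cross=-5.820
  mode - wants cross < 0 → take C=(0.4985,1.9337) (cross=-5.820)
ex = (C−B)/|BC| = (-1.0000,-0.0018); ey = (0.0018,-1.0000)
P = B + 0.66·ex + -2.04·ey = (2.8347,3.9780)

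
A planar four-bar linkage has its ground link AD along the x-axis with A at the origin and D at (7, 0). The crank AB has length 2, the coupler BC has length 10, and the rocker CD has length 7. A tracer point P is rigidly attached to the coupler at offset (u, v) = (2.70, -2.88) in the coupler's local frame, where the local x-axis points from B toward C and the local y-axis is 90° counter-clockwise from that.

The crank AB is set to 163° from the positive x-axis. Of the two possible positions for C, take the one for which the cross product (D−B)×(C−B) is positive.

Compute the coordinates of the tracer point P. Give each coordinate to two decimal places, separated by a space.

2.00 0.06

A=(0,0), D=(7.00,0)
B = A + 2.00·(cos163°, sin163°) = (-1.9126, 0.5847)
|BD| = 8.9318
circle(B,10.00) ∩ circle(D,7.00): a=7.3209, h=6.8121
  candidates: C₊=(5.8385,6.9030) cross=60.844; C₋=(4.9466,-6.6920) cross=-60.844
  mode + wants cross > 0 → take C=(5.8385,6.9030) (cross=60.844)
ex = (C−B)/|BC| = (0.7751,0.6318); ey = (-0.6318,0.7751)
P = B + 2.70·ex + -2.88·ey = (1.9998,0.0583)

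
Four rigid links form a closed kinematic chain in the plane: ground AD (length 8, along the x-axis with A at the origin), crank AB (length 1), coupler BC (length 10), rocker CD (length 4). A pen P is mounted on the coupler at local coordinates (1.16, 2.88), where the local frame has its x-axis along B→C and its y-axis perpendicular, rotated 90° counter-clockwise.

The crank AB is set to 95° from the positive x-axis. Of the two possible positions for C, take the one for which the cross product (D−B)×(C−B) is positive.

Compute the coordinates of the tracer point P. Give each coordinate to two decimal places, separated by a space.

0.25 4.08

A=(0,0), D=(8.00,0)
B = A + 1.00·(cos95°, sin95°) = (-0.0872, 0.9962)
|BD| = 8.1483
circle(B,10.00) ∩ circle(D,4.00): a=9.2286, h=3.8514
  candidates: C₊=(9.5431,3.6904) cross=31.382; C₋=(8.6014,-3.9545) cross=-31.382
  mode + wants cross > 0 → take C=(9.5431,3.6904) (cross=31.382)
ex = (C−B)/|BC| = (0.9630,0.2694); ey = (-0.2694,0.9630)
P = B + 1.16·ex + 2.88·ey = (0.2540,4.0822)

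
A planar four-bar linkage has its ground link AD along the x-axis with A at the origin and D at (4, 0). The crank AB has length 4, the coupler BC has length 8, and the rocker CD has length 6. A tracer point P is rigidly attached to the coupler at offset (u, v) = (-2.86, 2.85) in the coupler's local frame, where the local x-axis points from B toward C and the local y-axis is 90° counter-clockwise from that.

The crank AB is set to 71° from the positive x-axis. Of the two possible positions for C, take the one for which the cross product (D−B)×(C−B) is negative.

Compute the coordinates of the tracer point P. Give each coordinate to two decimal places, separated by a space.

A=(0,0), D=(4.00,0)
B = A + 4.00·(cos71°, sin71°) = (1.3023, 3.7821)
|BD| = 4.6456
circle(B,8.00) ∩ circle(D,6.00): a=5.3364, h=5.9601
  candidates: C₊=(9.2533,2.8987) cross=27.688; C₋=(-0.4511,-4.0234) cross=-27.688
  mode - wants cross < 0 → take C=(-0.4511,-4.0234) (cross=-27.688)
ex = (C−B)/|BC| = (-0.2192,-0.9757); ey = (0.9757,-0.2192)
P = B + -2.86·ex + 2.85·ey = (4.7098,5.9479)

4.71 5.95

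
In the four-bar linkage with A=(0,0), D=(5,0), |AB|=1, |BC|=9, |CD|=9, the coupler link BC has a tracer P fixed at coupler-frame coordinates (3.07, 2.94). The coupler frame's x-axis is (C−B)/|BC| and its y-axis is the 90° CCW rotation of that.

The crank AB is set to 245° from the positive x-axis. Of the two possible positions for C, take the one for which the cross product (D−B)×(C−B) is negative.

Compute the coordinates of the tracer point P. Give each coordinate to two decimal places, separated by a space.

A=(0,0), D=(5.00,0)
B = A + 1.00·(cos245°, sin245°) = (-0.4226, -0.9063)
|BD| = 5.4978
circle(B,9.00) ∩ circle(D,9.00): a=2.7489, h=8.5699
  candidates: C₊=(0.8760,7.9995) cross=47.116; C₋=(3.7014,-8.9058) cross=-47.116
  mode - wants cross < 0 → take C=(3.7014,-8.9058) (cross=-47.116)
ex = (C−B)/|BC| = (0.4582,-0.8888); ey = (0.8888,0.4582)
P = B + 3.07·ex + 2.94·ey = (3.5973,-2.2878)

3.60 -2.29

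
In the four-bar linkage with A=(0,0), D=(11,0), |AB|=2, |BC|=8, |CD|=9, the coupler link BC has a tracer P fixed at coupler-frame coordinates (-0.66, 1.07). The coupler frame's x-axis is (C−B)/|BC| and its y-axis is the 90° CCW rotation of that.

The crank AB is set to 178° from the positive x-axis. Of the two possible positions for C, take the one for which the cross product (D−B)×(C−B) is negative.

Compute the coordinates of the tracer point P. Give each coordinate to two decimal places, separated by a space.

-1.74 1.30

A=(0,0), D=(11.00,0)
B = A + 2.00·(cos178°, sin178°) = (-1.9988, 0.0698)
|BD| = 12.9990
circle(B,8.00) ∩ circle(D,9.00): a=5.8456, h=5.4616
  candidates: C₊=(3.8760,5.4999) cross=70.995; C₋=(3.8174,-5.4231) cross=-70.995
  mode - wants cross < 0 → take C=(3.8174,-5.4231) (cross=-70.995)
ex = (C−B)/|BC| = (0.7270,-0.6866); ey = (0.6866,0.7270)
P = B + -0.66·ex + 1.07·ey = (-1.7439,1.3009)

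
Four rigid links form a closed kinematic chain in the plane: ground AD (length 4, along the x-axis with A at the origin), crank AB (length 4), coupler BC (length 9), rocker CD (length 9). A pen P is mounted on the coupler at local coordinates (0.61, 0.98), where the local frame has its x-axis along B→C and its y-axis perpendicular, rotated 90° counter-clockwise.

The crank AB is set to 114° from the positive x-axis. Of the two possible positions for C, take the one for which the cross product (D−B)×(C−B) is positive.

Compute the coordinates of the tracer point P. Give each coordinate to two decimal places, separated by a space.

A=(0,0), D=(4.00,0)
B = A + 4.00·(cos114°, sin114°) = (-1.6269, 3.6542)
|BD| = 6.7094
circle(B,9.00) ∩ circle(D,9.00): a=3.3547, h=8.3514
  candidates: C₊=(5.7350,8.8312) cross=56.033; C₋=(-3.3620,-5.1770) cross=-56.033
  mode + wants cross > 0 → take C=(5.7350,8.8312) (cross=56.033)
ex = (C−B)/|BC| = (0.8180,0.5752); ey = (-0.5752,0.8180)
P = B + 0.61·ex + 0.98·ey = (-1.6917,4.8067)

-1.69 4.81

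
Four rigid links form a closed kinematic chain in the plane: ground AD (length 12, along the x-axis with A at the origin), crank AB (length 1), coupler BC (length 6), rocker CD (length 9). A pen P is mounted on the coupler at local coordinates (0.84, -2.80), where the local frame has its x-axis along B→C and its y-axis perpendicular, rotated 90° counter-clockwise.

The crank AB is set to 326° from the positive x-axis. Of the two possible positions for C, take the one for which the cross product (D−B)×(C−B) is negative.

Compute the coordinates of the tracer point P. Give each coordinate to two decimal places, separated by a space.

A=(0,0), D=(12.00,0)
B = A + 1.00·(cos326°, sin326°) = (0.8290, -0.5592)
|BD| = 11.1849
circle(B,6.00) ∩ circle(D,9.00): a=3.5808, h=4.8143
  candidates: C₊=(4.1647,4.4281) cross=53.848; C₋=(4.6461,-5.1885) cross=-53.848
  mode - wants cross < 0 → take C=(4.6461,-5.1885) (cross=-53.848)
ex = (C−B)/|BC| = (0.6362,-0.7715); ey = (0.7715,0.6362)
P = B + 0.84·ex + -2.80·ey = (-0.7969,-2.9886)

-0.80 -2.99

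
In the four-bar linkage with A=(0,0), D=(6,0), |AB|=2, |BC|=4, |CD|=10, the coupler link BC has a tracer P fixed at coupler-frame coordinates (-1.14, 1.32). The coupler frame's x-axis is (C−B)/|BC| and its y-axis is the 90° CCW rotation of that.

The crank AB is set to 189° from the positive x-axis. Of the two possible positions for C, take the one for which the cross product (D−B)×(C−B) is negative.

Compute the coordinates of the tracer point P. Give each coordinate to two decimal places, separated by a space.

A=(0,0), D=(6.00,0)
B = A + 2.00·(cos189°, sin189°) = (-1.9754, -0.3129)
|BD| = 7.9815
circle(B,4.00) ∩ circle(D,10.00): a=-1.2714, h=3.7926
  candidates: C₊=(-3.3945,3.4269) cross=30.270; C₋=(-3.0971,-4.1524) cross=-30.270
  mode - wants cross < 0 → take C=(-3.0971,-4.1524) (cross=-30.270)
ex = (C−B)/|BC| = (-0.2804,-0.9599); ey = (0.9599,-0.2804)
P = B + -1.14·ex + 1.32·ey = (-0.3886,0.4112)

-0.39 0.41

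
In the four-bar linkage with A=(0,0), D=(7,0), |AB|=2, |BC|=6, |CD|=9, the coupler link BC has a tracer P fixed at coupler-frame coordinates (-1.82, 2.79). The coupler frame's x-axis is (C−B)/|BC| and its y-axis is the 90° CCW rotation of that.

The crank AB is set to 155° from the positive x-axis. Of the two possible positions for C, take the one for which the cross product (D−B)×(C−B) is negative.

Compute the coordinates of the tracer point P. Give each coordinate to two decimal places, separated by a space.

A=(0,0), D=(7.00,0)
B = A + 2.00·(cos155°, sin155°) = (-1.8126, 0.8452)
|BD| = 8.8531
circle(B,6.00) ∩ circle(D,9.00): a=1.8850, h=5.6962
  candidates: C₊=(0.6076,6.3354) cross=50.429; C₋=(-0.4800,-5.0049) cross=-50.429
  mode - wants cross < 0 → take C=(-0.4800,-5.0049) (cross=-50.429)
ex = (C−B)/|BC| = (0.2221,-0.9750); ey = (0.9750,0.2221)
P = B + -1.82·ex + 2.79·ey = (0.5035,3.2394)

0.50 3.24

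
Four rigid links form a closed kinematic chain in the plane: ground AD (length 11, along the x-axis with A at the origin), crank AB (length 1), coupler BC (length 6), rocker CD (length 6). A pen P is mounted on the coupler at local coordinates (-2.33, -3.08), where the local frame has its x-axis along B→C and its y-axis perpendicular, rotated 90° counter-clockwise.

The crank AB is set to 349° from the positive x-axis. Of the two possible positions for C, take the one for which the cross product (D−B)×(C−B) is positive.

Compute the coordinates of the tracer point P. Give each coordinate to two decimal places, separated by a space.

0.80 -4.05

A=(0,0), D=(11.00,0)
B = A + 1.00·(cos349°, sin349°) = (0.9816, -0.1908)
|BD| = 10.0202
circle(B,6.00) ∩ circle(D,6.00): a=5.0101, h=3.3014
  candidates: C₊=(5.9279,3.2054) cross=33.080; C₋=(6.0537,-3.3962) cross=-33.080
  mode + wants cross > 0 → take C=(5.9279,3.2054) (cross=33.080)
ex = (C−B)/|BC| = (0.8244,0.5660); ey = (-0.5660,0.8244)
P = B + -2.33·ex + -3.08·ey = (0.8042,-4.0488)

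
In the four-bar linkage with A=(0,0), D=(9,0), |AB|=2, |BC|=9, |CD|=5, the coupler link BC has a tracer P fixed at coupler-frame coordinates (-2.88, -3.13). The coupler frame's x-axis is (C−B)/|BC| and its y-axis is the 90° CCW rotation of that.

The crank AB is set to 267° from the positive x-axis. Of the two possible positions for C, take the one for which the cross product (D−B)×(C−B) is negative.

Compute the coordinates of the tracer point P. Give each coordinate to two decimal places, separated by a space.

A=(0,0), D=(9.00,0)
B = A + 2.00·(cos267°, sin267°) = (-0.1047, -1.9973)
|BD| = 9.3212
circle(B,9.00) ∩ circle(D,5.00): a=7.6645, h=4.7176
  candidates: C₊=(6.3710,4.2530) cross=43.973; C₋=(8.3927,-4.9630) cross=-43.973
  mode - wants cross < 0 → take C=(8.3927,-4.9630) (cross=-43.973)
ex = (C−B)/|BC| = (0.9441,-0.3295); ey = (0.3295,0.9441)
P = B + -2.88·ex + -3.13·ey = (-3.8552,-4.0034)

-3.86 -4.00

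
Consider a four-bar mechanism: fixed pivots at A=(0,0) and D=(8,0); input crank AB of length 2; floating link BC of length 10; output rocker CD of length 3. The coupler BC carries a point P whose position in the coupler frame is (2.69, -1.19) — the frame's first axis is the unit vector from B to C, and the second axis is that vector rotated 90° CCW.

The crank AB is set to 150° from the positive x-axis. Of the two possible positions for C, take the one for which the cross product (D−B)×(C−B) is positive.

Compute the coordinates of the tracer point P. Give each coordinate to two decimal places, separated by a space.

1.14 0.37

A=(0,0), D=(8.00,0)
B = A + 2.00·(cos150°, sin150°) = (-1.7321, 1.0000)
|BD| = 9.7833
circle(B,10.00) ∩ circle(D,3.00): a=9.5424, h=2.9903
  candidates: C₊=(8.0661,2.9993) cross=29.255; C₋=(7.4547,-2.9500) cross=-29.255
  mode + wants cross > 0 → take C=(8.0661,2.9993) (cross=29.255)
ex = (C−B)/|BC| = (0.9798,0.1999); ey = (-0.1999,0.9798)
P = B + 2.69·ex + -1.19·ey = (1.1416,0.3718)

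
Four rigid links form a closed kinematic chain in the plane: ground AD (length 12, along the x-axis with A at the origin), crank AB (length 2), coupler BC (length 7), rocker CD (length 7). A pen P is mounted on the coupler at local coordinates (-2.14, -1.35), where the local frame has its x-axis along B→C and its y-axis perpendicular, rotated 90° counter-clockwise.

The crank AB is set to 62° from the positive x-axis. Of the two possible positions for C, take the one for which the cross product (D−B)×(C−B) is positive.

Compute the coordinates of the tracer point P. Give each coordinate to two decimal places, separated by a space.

-0.32 -0.43

A=(0,0), D=(12.00,0)
B = A + 2.00·(cos62°, sin62°) = (0.9389, 1.7659)
|BD| = 11.2011
circle(B,7.00) ∩ circle(D,7.00): a=5.6006, h=4.1992
  candidates: C₊=(7.1315,5.0297) cross=47.036; C₋=(5.8074,-3.2638) cross=-47.036
  mode + wants cross > 0 → take C=(7.1315,5.0297) (cross=47.036)
ex = (C−B)/|BC| = (0.8847,0.4663); ey = (-0.4663,0.8847)
P = B + -2.14·ex + -1.35·ey = (-0.3248,-0.4262)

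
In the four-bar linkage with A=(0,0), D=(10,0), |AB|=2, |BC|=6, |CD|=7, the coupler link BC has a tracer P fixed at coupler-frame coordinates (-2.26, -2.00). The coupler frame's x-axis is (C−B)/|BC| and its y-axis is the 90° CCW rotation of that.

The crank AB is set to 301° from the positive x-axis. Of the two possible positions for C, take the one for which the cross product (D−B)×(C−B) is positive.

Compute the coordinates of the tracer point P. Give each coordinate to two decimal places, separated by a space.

1.68 -4.66

A=(0,0), D=(10.00,0)
B = A + 2.00·(cos301°, sin301°) = (1.0301, -1.7143)
|BD| = 9.1323
circle(B,6.00) ∩ circle(D,7.00): a=3.8544, h=4.5982
  candidates: C₊=(3.9527,3.5257) cross=41.992; C₋=(5.6791,-5.5073) cross=-41.992
  mode + wants cross > 0 → take C=(3.9527,3.5257) (cross=41.992)
ex = (C−B)/|BC| = (0.4871,0.8733); ey = (-0.8733,0.4871)
P = B + -2.26·ex + -2.00·ey = (1.6759,-4.6623)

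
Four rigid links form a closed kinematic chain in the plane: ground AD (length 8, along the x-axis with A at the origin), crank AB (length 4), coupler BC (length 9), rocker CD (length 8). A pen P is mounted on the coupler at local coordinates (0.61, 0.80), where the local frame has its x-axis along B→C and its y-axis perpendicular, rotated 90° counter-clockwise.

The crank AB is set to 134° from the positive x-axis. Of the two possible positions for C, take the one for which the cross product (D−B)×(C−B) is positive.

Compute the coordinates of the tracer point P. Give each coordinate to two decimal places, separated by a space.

A=(0,0), D=(8.00,0)
B = A + 4.00·(cos134°, sin134°) = (-2.7786, 2.8774)
|BD| = 11.1561
circle(B,9.00) ∩ circle(D,8.00): a=6.3400, h=6.3879
  candidates: C₊=(4.9944,7.4139) cross=71.264; C₋=(1.6993,-4.9296) cross=-71.264
  mode + wants cross > 0 → take C=(4.9944,7.4139) (cross=71.264)
ex = (C−B)/|BC| = (0.8637,0.5041); ey = (-0.5041,0.8637)
P = B + 0.61·ex + 0.80·ey = (-2.6550,3.8758)

-2.66 3.88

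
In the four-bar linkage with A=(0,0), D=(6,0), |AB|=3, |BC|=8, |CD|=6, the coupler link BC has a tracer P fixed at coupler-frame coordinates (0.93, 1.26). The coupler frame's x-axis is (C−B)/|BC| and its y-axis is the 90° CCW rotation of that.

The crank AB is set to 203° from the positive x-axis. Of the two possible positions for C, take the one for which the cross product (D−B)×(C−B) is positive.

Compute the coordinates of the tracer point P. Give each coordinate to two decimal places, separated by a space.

-3.10 0.36

A=(0,0), D=(6.00,0)
B = A + 3.00·(cos203°, sin203°) = (-2.7615, -1.1722)
|BD| = 8.8396
circle(B,8.00) ∩ circle(D,6.00): a=6.0036, h=5.2874
  candidates: C₊=(2.4879,4.8647) cross=46.739; C₋=(3.8902,-5.6168) cross=-46.739
  mode + wants cross > 0 → take C=(2.4879,4.8647) (cross=46.739)
ex = (C−B)/|BC| = (0.6562,0.7546); ey = (-0.7546,0.6562)
P = B + 0.93·ex + 1.26·ey = (-3.1021,0.3564)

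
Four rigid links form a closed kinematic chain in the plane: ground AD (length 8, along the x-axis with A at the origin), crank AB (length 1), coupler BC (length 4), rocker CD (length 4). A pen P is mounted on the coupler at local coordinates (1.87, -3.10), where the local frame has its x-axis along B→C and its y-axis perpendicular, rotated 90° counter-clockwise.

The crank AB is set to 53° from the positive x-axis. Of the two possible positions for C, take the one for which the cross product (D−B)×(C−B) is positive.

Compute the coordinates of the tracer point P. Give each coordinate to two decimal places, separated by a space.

3.23 -1.69

A=(0,0), D=(8.00,0)
B = A + 1.00·(cos53°, sin53°) = (0.6018, 0.7986)
|BD| = 7.4412
circle(B,4.00) ∩ circle(D,4.00): a=3.7206, h=1.4688
  candidates: C₊=(4.4585,1.8596) cross=10.929; C₋=(4.1433,-1.0610) cross=-10.929
  mode + wants cross > 0 → take C=(4.4585,1.8596) (cross=10.929)
ex = (C−B)/|BC| = (0.9642,0.2652); ey = (-0.2652,0.9642)
P = B + 1.87·ex + -3.10·ey = (3.2271,-1.6943)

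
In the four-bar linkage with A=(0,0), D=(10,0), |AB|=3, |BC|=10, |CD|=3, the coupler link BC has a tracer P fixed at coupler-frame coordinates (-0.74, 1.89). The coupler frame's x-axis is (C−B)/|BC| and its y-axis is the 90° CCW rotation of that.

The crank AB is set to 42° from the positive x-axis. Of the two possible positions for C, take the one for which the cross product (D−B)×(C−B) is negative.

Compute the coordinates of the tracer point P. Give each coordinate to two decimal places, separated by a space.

A=(0,0), D=(10.00,0)
B = A + 3.00·(cos42°, sin42°) = (2.2294, 2.0074)
|BD| = 8.0257
circle(B,10.00) ∩ circle(D,3.00): a=9.6821, h=2.5012
  candidates: C₊=(12.2294,2.0074) cross=20.074; C₋=(10.9782,-2.8360) cross=-20.074
  mode - wants cross < 0 → take C=(10.9782,-2.8360) (cross=-20.074)
ex = (C−B)/|BC| = (0.8749,-0.4843); ey = (0.4843,0.8749)
P = B + -0.74·ex + 1.89·ey = (2.4974,4.0193)

2.50 4.02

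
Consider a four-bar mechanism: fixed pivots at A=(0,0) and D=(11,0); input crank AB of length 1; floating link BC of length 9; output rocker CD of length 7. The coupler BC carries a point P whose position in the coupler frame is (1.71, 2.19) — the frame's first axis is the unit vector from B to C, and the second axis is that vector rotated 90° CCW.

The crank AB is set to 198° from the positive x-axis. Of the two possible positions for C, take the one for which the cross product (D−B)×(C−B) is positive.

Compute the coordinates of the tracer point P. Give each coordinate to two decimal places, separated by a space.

A=(0,0), D=(11.00,0)
B = A + 1.00·(cos198°, sin198°) = (-0.9511, -0.3090)
|BD| = 11.9551
circle(B,9.00) ∩ circle(D,7.00): a=7.3159, h=5.2419
  candidates: C₊=(6.2269,5.1203) cross=62.668; C₋=(6.4979,-5.3601) cross=-62.668
  mode + wants cross > 0 → take C=(6.2269,5.1203) (cross=62.668)
ex = (C−B)/|BC| = (0.7975,0.6033); ey = (-0.6033,0.7975)
P = B + 1.71·ex + 2.19·ey = (-0.9084,2.4692)

-0.91 2.47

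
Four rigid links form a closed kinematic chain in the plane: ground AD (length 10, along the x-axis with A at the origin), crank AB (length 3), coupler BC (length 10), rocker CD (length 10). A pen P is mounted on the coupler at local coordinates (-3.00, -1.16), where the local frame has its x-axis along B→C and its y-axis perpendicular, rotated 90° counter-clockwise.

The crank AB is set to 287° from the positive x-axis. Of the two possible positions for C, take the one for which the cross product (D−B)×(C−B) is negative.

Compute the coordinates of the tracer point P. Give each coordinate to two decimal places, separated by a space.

-2.09 -1.62

A=(0,0), D=(10.00,0)
B = A + 3.00·(cos287°, sin287°) = (0.8771, -2.8689)
|BD| = 9.5634
circle(B,10.00) ∩ circle(D,10.00): a=4.7817, h=8.7827
  candidates: C₊=(2.8038,6.9437) cross=83.992; C₋=(8.0733,-9.8126) cross=-83.992
  mode - wants cross < 0 → take C=(8.0733,-9.8126) (cross=-83.992)
ex = (C−B)/|BC| = (0.7196,-0.6944); ey = (0.6944,0.7196)
P = B + -3.00·ex + -1.16·ey = (-2.0872,-1.6206)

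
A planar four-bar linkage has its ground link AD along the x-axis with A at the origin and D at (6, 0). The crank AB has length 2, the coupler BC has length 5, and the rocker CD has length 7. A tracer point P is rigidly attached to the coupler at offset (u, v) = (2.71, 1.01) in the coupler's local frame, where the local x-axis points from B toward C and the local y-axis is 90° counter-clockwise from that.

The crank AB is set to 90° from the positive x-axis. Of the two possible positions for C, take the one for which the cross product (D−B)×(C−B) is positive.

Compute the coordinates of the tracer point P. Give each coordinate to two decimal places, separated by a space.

0.63 4.82

A=(0,0), D=(6.00,0)
B = A + 2.00·(cos90°, sin90°) = (0.0000, 2.0000)
|BD| = 6.3246
circle(B,5.00) ∩ circle(D,7.00): a=1.2649, h=4.8374
  candidates: C₊=(2.7297,6.1891) cross=30.594; C₋=(-0.3297,-2.9891) cross=-30.594
  mode + wants cross > 0 → take C=(2.7297,6.1891) (cross=30.594)
ex = (C−B)/|BC| = (0.5459,0.8378); ey = (-0.8378,0.5459)
P = B + 2.71·ex + 1.01·ey = (0.6333,4.8219)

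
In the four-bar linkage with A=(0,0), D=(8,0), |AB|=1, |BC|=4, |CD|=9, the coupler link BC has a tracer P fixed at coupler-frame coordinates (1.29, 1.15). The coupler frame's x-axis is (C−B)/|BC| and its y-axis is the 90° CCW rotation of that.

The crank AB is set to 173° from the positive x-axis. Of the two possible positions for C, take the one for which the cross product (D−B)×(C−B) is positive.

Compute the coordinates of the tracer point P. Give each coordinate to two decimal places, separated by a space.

-1.81 1.65

A=(0,0), D=(8.00,0)
B = A + 1.00·(cos173°, sin173°) = (-0.9925, 0.1219)
|BD| = 8.9934
circle(B,4.00) ∩ circle(D,9.00): a=0.8829, h=3.9013
  candidates: C₊=(-0.0568,4.0109) cross=35.086; C₋=(-0.1626,-3.7911) cross=-35.086
  mode + wants cross > 0 → take C=(-0.0568,4.0109) (cross=35.086)
ex = (C−B)/|BC| = (0.2339,0.9723); ey = (-0.9723,0.2339)
P = B + 1.29·ex + 1.15·ey = (-1.8089,1.6451)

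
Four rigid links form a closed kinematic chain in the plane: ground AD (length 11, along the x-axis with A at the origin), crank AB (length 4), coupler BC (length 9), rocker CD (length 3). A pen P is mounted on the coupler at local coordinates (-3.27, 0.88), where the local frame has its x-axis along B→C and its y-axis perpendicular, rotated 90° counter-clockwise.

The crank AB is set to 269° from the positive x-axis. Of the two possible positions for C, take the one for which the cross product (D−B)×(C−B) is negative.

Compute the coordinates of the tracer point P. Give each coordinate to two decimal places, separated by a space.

-3.45 -3.90

A=(0,0), D=(11.00,0)
B = A + 4.00·(cos269°, sin269°) = (-0.0698, -3.9994)
|BD| = 11.7701
circle(B,9.00) ∩ circle(D,3.00): a=8.9437, h=1.0055
  candidates: C₊=(8.0000,-0.0147) cross=11.835; C₋=(8.6834,-1.9061) cross=-11.835
  mode - wants cross < 0 → take C=(8.6834,-1.9061) (cross=-11.835)
ex = (C−B)/|BC| = (0.9726,0.2326); ey = (-0.2326,0.9726)
P = B + -3.27·ex + 0.88·ey = (-3.4548,-3.9041)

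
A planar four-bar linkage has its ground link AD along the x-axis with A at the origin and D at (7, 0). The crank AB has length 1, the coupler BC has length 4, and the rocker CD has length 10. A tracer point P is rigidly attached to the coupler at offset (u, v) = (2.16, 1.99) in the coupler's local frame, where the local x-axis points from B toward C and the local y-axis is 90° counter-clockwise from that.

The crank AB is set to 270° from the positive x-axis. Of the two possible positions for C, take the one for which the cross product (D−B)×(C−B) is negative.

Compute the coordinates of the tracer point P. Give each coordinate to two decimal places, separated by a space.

0.70 -3.85

A=(0,0), D=(7.00,0)
B = A + 1.00·(cos270°, sin270°) = (-0.0000, -1.0000)
|BD| = 7.0711
circle(B,4.00) ∩ circle(D,10.00): a=-2.4042, h=3.1969
  candidates: C₊=(-2.8321,1.8247) cross=22.605; C₋=(-1.9279,-4.5047) cross=-22.605
  mode - wants cross < 0 → take C=(-1.9279,-4.5047) (cross=-22.605)
ex = (C−B)/|BC| = (-0.4820,-0.8762); ey = (0.8762,-0.4820)
P = B + 2.16·ex + 1.99·ey = (0.7025,-3.8517)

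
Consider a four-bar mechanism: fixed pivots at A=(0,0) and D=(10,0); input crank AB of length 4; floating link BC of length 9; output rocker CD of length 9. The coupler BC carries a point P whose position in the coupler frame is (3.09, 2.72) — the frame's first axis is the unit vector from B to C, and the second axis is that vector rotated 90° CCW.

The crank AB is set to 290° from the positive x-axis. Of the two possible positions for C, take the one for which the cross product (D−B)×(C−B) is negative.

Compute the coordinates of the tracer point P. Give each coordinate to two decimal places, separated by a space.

A=(0,0), D=(10.00,0)
B = A + 4.00·(cos290°, sin290°) = (1.3681, -3.7588)
|BD| = 9.4148
circle(B,9.00) ∩ circle(D,9.00): a=4.7074, h=7.6707
  candidates: C₊=(2.6216,5.1535) cross=72.219; C₋=(8.7465,-8.9123) cross=-72.219
  mode - wants cross < 0 → take C=(8.7465,-8.9123) (cross=-72.219)
ex = (C−B)/|BC| = (0.8198,-0.5726); ey = (0.5726,0.8198)
P = B + 3.09·ex + 2.72·ey = (5.4588,-3.2982)

5.46 -3.30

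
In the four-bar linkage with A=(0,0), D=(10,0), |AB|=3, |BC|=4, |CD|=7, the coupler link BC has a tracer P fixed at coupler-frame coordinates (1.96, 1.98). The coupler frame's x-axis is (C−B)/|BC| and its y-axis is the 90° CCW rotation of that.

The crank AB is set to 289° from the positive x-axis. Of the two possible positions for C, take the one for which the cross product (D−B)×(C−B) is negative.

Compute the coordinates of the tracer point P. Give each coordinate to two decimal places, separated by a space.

3.58 -1.84

A=(0,0), D=(10.00,0)
B = A + 3.00·(cos289°, sin289°) = (0.9767, -2.8366)
|BD| = 9.4586
circle(B,4.00) ∩ circle(D,7.00): a=2.9849, h=2.6628
  candidates: C₊=(3.0257,0.5988) cross=25.186; C₋=(4.6228,-4.4817) cross=-25.186
  mode - wants cross < 0 → take C=(4.6228,-4.4817) (cross=-25.186)
ex = (C−B)/|BC| = (0.9115,-0.4113); ey = (0.4113,0.9115)
P = B + 1.96·ex + 1.98·ey = (3.5776,-1.8379)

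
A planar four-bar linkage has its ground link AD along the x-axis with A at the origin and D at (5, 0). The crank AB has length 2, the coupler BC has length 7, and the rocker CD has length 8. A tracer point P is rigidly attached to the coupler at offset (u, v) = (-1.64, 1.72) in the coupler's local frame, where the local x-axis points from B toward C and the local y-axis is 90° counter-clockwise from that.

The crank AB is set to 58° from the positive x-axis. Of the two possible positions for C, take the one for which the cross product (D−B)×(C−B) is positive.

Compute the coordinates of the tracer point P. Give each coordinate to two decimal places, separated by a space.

A=(0,0), D=(5.00,0)
B = A + 2.00·(cos58°, sin58°) = (1.0598, 1.6961)
|BD| = 4.2897
circle(B,7.00) ∩ circle(D,8.00): a=0.3965, h=6.9888
  candidates: C₊=(4.1873,7.9586) cross=29.980; C₋=(-1.3393,-4.8799) cross=-29.980
  mode + wants cross > 0 → take C=(4.1873,7.9586) (cross=29.980)
ex = (C−B)/|BC| = (0.4468,0.8946); ey = (-0.8946,0.4468)
P = B + -1.64·ex + 1.72·ey = (-1.2117,0.9973)

-1.21 1.00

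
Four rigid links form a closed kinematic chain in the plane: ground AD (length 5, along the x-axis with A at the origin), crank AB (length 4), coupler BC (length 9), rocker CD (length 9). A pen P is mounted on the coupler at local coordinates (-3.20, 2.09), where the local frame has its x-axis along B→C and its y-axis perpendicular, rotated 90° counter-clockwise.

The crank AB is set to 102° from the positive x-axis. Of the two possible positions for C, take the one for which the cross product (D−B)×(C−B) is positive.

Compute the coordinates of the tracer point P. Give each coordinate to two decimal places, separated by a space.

A=(0,0), D=(5.00,0)
B = A + 4.00·(cos102°, sin102°) = (-0.8316, 3.9126)
|BD| = 7.0226
circle(B,9.00) ∩ circle(D,9.00): a=3.5113, h=8.2868
  candidates: C₊=(6.7011,8.8378) cross=58.195; C₋=(-2.5328,-4.9252) cross=-58.195
  mode + wants cross > 0 → take C=(6.7011,8.8378) (cross=58.195)
ex = (C−B)/|BC| = (0.8370,0.5472); ey = (-0.5472,0.8370)
P = B + -3.20·ex + 2.09·ey = (-4.6537,3.9107)

-4.65 3.91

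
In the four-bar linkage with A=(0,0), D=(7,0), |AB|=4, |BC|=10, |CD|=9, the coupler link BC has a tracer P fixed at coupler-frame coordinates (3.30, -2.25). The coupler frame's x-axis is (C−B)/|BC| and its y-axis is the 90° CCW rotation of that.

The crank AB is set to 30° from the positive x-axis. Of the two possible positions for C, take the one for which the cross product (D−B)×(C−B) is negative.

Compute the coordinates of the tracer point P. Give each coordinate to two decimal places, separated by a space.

1.01 -1.15

A=(0,0), D=(7.00,0)
B = A + 4.00·(cos30°, sin30°) = (3.4641, 2.0000)
|BD| = 4.0623
circle(B,10.00) ∩ circle(D,9.00): a=4.3697, h=8.9947
  candidates: C₊=(11.6959,7.6778) cross=36.540; C₋=(2.8392,-7.9805) cross=-36.540
  mode - wants cross < 0 → take C=(2.8392,-7.9805) (cross=-36.540)
ex = (C−B)/|BC| = (-0.0625,-0.9980); ey = (0.9980,-0.0625)
P = B + 3.30·ex + -2.25·ey = (1.0123,-1.1529)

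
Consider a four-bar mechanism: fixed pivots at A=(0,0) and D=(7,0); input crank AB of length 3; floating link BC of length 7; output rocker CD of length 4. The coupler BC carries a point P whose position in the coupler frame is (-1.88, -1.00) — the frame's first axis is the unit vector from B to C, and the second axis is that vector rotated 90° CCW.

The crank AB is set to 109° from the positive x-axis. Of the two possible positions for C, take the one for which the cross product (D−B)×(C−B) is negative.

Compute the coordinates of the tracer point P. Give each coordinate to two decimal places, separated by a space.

-2.98 3.55

A=(0,0), D=(7.00,0)
B = A + 3.00·(cos109°, sin109°) = (-0.9767, 2.8366)
|BD| = 8.4660
circle(B,7.00) ∩ circle(D,4.00): a=6.1820, h=3.2838
  candidates: C₊=(5.9482,3.8592) cross=27.800; C₋=(3.7477,-2.3287) cross=-27.800
  mode - wants cross < 0 → take C=(3.7477,-2.3287) (cross=-27.800)
ex = (C−B)/|BC| = (0.6749,-0.7379); ey = (0.7379,0.6749)
P = B + -1.88·ex + -1.00·ey = (-2.9834,3.5489)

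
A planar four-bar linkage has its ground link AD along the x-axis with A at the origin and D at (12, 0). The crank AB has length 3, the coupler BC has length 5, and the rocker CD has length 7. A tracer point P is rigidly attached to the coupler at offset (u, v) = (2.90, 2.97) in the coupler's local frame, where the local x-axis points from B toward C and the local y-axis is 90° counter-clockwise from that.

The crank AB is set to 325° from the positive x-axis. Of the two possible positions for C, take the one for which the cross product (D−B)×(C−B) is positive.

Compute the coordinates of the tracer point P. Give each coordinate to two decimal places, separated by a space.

A=(0,0), D=(12.00,0)
B = A + 3.00·(cos325°, sin325°) = (2.4575, -1.7207)
|BD| = 9.6964
circle(B,5.00) ∩ circle(D,7.00): a=3.6107, h=3.4588
  candidates: C₊=(5.3970,2.3239) cross=33.538; C₋=(6.6246,-4.4839) cross=-33.538
  mode + wants cross > 0 → take C=(5.3970,2.3239) (cross=33.538)
ex = (C−B)/|BC| = (0.5879,0.8089); ey = (-0.8089,0.5879)
P = B + 2.90·ex + 2.97·ey = (1.7599,2.3713)

1.76 2.37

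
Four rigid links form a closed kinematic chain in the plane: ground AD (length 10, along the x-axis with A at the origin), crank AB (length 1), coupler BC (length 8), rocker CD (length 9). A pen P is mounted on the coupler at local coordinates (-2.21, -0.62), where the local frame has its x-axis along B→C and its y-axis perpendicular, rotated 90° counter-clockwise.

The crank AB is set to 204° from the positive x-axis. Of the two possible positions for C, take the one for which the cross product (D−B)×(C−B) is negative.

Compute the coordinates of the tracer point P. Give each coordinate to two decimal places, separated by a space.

-2.76 0.95

A=(0,0), D=(10.00,0)
B = A + 1.00·(cos204°, sin204°) = (-0.9135, -0.4067)
|BD| = 10.9211
circle(B,8.00) ∩ circle(D,9.00): a=4.6823, h=6.4866
  candidates: C₊=(3.5239,6.2498) cross=70.841; C₋=(4.0070,-6.7145) cross=-70.841
  mode - wants cross < 0 → take C=(4.0070,-6.7145) (cross=-70.841)
ex = (C−B)/|BC| = (0.6151,-0.7885); ey = (0.7885,0.6151)
P = B + -2.21·ex + -0.62·ey = (-2.7617,0.9544)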